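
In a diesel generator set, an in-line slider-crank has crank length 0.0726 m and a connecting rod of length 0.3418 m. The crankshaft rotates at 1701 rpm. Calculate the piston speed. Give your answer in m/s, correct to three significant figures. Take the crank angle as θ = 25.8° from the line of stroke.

6.71

ω = 2π·1701/60 = 178.1 rad/s
For an in-line slider-crank, x = r cosθ + √(L² − r² sin²θ), so v = −rω sinθ·[1 + r cosθ/√(L² − r² sin²θ)].
With r = 0.0726 m, L = 0.3418 m, θ = 25.8°: √(L² − r² sin²θ) = 0.34034 m.
v = −0.0726·178.1·0.43523·[1 + 0.0726·0.90032/0.34034] = -6.7094 m/s.
|v| = 6.7094 m/s.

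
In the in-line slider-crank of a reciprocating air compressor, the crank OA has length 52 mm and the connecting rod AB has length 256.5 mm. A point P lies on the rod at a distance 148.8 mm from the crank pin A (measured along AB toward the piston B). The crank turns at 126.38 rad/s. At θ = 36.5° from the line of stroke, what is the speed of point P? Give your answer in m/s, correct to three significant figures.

ω = 126.4 rad/s.  Crank-pin speed |V_A| = rω = 6.5718 m/s, perpendicular to OA.
Rod angle: sinφ = −(r/L) sinθ ⇒ φ = -6.926°; ω_rod = −rω cosθ/√(L²−r²sin²θ) = -20.747 rad/s.
V_P = V_A + ω_rod × AP, with AP = 0.1488 m along the rod.
Components: V_Px = −rω sinθ − a·ω_rod·sinφ = -4.2813 m/s;  V_Py = rω cosθ + a·ω_rod·cosφ = +2.2181 m/s.
|V_P| = √(V_Px² + V_Py²) = 4.8218 m/s.

4.82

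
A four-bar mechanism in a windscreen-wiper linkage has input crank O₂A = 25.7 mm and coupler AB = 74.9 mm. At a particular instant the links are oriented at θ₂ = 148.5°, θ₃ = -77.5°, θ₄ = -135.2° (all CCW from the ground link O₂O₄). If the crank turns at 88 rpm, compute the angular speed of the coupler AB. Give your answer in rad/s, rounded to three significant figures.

3.63

ω₂ = 9.215 rad/s (from 88 rpm).
Differentiating the loop-closure r₂e^{iθ₂}+r₃e^{iθ₃}=r₁+r₄e^{iθ₄} gives r₂ω₂e^{iθ₂}+r₃ω₃e^{iθ₃}=r₄ω₄e^{iθ₄}.
Eliminating the other unknown: ω₃ = r₂ω₂ sin(θ₄−θ₂) / [r₃ sin(θ₃−θ₄)].
Numerator sine = +0.97155; denominator sine = +0.84526.
Result = 0.0257·9.215·(+0.97155) / (0.0749·(+0.84526)) = +3.6344 rad/s; magnitude 3.6344 rad/s.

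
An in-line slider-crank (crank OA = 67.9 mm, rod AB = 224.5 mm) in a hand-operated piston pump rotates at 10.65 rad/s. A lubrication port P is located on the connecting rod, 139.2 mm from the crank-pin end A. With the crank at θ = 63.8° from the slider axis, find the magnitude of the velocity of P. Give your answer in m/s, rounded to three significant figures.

0.715

ω = 10.65 rad/s.  Crank-pin speed |V_A| = rω = 0.72314 m/s, perpendicular to OA.
Rod angle: sinφ = −(r/L) sinθ ⇒ φ = -15.746°; ω_rod = −rω cosθ/√(L²−r²sin²θ) = -1.4776 rad/s.
V_P = V_A + ω_rod × AP, with AP = 0.1392 m along the rod.
Components: V_Px = −rω sinθ − a·ω_rod·sinφ = -0.70466 m/s;  V_Py = rω cosθ + a·ω_rod·cosφ = +0.12131 m/s.
|V_P| = √(V_Px² + V_Py²) = 0.71502 m/s.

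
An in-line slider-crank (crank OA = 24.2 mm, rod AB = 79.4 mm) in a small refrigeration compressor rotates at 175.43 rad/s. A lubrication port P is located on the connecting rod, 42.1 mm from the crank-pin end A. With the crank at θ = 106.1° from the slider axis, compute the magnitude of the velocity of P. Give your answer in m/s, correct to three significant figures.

3.93

ω = 175.4 rad/s.  Crank-pin speed |V_A| = rω = 4.2454 m/s, perpendicular to OA.
Rod angle: sinφ = −(r/L) sinθ ⇒ φ = -17.028°; ω_rod = −rω cosθ/√(L²−r²sin²θ) = +15.507 rad/s.
V_P = V_A + ω_rod × AP, with AP = 0.0421 m along the rod.
Components: V_Px = −rω sinθ − a·ω_rod·sinφ = -3.8877 m/s;  V_Py = rω cosθ + a·ω_rod·cosφ = -0.55307 m/s.
|V_P| = √(V_Px² + V_Py²) = 3.9269 m/s.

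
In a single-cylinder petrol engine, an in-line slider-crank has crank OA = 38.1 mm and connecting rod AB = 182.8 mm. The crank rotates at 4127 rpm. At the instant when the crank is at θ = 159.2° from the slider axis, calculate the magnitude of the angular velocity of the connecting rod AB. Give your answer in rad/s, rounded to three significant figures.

84.4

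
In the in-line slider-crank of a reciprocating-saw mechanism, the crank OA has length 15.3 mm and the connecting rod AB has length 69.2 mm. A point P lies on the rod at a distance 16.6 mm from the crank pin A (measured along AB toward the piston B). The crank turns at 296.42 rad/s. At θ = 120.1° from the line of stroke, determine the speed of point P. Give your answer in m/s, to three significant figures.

ω = 296.4 rad/s.  Crank-pin speed |V_A| = rω = 4.5352 m/s, perpendicular to OA.
Rod angle: sinφ = −(r/L) sinθ ⇒ φ = -11.028°; ω_rod = −rω cosθ/√(L²−r²sin²θ) = +33.486 rad/s.
V_P = V_A + ω_rod × AP, with AP = 0.0166 m along the rod.
Components: V_Px = −rω sinθ − a·ω_rod·sinφ = -3.8173 m/s;  V_Py = rω cosθ + a·ω_rod·cosφ = -1.7289 m/s.
|V_P| = √(V_Px² + V_Py²) = 4.1906 m/s.

4.19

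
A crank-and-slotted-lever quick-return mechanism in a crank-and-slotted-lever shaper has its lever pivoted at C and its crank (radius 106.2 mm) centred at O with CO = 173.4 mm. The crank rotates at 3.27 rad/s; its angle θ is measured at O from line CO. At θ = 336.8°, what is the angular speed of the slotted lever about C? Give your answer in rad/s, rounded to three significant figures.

ω = 3.27 rad/s
Crank pin A relative to C: A = (d + r cosθ, r sinθ); lever angle φ = atan2(r sinθ, d + r cosθ).
Differentiating tanφ: φ̇ = rω(d cosθ + r)/(d² + r² + 2dr cosθ).
d² + r² + 2dr cosθ = |CA|² = 0.0751979 m²;  d cosθ + r = +0.26558 m.
|ω_lever| = |0.1062·3.27·+0.26558| / 0.0751979 = 1.2265 rad/s.

1.23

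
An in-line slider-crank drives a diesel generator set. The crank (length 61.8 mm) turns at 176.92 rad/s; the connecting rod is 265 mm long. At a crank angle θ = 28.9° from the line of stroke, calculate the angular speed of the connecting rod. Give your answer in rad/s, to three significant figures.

ω = 176.9 rad/s
The rod makes angle φ with the slider axis where L sinφ = r sinθ; differentiating, L cosφ·φ̇ = r ω cosθ.
L cosφ = √(L² − r² sin²θ) = 0.26331 m.
|ω_rod| = r ω |cosθ| / √(L² − r² sin²θ) = 0.0618·176.9·0.87546/0.26331 = 36.352 rad/s.

36.4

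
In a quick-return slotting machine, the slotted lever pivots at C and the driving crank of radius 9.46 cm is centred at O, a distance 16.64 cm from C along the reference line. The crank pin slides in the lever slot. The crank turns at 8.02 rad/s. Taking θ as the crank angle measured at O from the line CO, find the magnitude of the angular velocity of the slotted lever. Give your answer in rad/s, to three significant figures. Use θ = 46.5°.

2.72

ω = 8.02 rad/s
Crank pin A relative to C: A = (d + r cosθ, r sinθ); lever angle φ = atan2(r sinθ, d + r cosθ).
Differentiating tanφ: φ̇ = rω(d cosθ + r)/(d² + r² + 2dr cosθ).
d² + r² + 2dr cosθ = |CA|² = 0.0583095 m²;  d cosθ + r = +0.20914 m.
|ω_lever| = |0.0946·8.02·+0.20914| / 0.0583095 = 2.7212 rad/s.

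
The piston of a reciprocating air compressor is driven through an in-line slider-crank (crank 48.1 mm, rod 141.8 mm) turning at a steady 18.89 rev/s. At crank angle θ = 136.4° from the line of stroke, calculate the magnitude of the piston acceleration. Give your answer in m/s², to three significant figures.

472

ω = 2π·18.9 = 118.7 rad/s
x(θ) = r cosθ + √(L² − r² sin²θ); with ω constant, a = ω²·d²x/dθ².
d²x/dθ² = −r cosθ − r²(cos2θ)/√u − r⁴ sin²2θ/(4u^{3/2}),  u = L² − r² sin²θ = 0.0190069 m².
Substituting r = 0.0481 m, L = 0.1418 m, θ = 136.4°: d²x/dθ² = +0.033503 m.
a = ω²·d²x/dθ² = (118.7)²·(+0.033503) = +471.97 m/s²;  |a| = 471.97 m/s².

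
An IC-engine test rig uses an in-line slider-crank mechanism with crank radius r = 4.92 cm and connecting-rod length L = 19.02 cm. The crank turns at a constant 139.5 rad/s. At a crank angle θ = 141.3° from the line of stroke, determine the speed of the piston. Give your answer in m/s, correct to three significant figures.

ω = 139.5 rad/s
For an in-line slider-crank, x = r cosθ + √(L² − r² sin²θ), so v = −rω sinθ·[1 + r cosθ/√(L² − r² sin²θ)].
With r = 0.0492 m, L = 0.1902 m, θ = 141.3°: √(L² − r² sin²θ) = 0.1877 m.
v = −0.0492·139.5·0.62524·[1 + 0.0492·-0.78043/0.1877] = -3.4134 m/s.
|v| = 3.4134 m/s.

3.41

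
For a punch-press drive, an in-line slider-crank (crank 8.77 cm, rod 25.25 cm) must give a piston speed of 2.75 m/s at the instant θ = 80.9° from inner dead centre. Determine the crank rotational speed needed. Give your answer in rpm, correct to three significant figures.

286

For an in-line slider-crank, |v_piston| = rω|sinθ|·[1 + r cosθ/√(L² − r² sin²θ)].
With r = 0.0877 m, L = 0.2525 m, θ = 80.9°: the bracketed kinematic factor |dx/dθ| = 0.09166 m.
ω = v/|dx/dθ| = 2.75/0.09166 = 30.002 rad/s.
N = 60ω/(2π) = 286.5 rpm.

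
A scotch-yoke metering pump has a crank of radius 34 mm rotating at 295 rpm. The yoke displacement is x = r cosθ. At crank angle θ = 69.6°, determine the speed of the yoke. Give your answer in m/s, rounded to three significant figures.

ω = 30.89 rad/s (from 295 rpm).
x = r cosθ ⇒ ẋ = −rω sinθ.
|v| = rω|sinθ| = 0.034·30.89·|sin 69.6°| = 0.98446 m/s.

0.984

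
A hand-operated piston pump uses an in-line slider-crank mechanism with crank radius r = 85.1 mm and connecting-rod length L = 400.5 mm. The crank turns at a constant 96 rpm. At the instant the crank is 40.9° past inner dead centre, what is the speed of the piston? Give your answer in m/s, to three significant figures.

ω = 2π·96/60 = 10.05 rad/s
For an in-line slider-crank, x = r cosθ + √(L² − r² sin²θ), so v = −rω sinθ·[1 + r cosθ/√(L² − r² sin²θ)].
With r = 0.0851 m, L = 0.4005 m, θ = 40.9°: √(L² − r² sin²θ) = 0.39661 m.
v = −0.0851·10.05·0.65474·[1 + 0.0851·0.75585/0.39661] = -0.65099 m/s.
|v| = 0.65099 m/s.

0.651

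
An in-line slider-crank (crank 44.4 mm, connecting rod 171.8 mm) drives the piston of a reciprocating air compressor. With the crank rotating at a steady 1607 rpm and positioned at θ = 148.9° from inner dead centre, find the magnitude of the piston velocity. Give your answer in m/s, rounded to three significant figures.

ω = 2π·1607/60 = 168.3 rad/s
For an in-line slider-crank, x = r cosθ + √(L² − r² sin²θ), so v = −rω sinθ·[1 + r cosθ/√(L² − r² sin²θ)].
With r = 0.0444 m, L = 0.1718 m, θ = 148.9°: √(L² − r² sin²θ) = 0.17026 m.
v = −0.0444·168.3·0.51653·[1 + 0.0444·-0.85627/0.17026] = -2.9977 m/s.
|v| = 2.9977 m/s.

3.00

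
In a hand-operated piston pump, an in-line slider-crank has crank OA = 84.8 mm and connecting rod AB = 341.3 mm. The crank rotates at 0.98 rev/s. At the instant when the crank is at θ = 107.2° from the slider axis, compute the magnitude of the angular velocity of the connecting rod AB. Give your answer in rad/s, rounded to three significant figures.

0.466

ω = 6.158 rad/s (converted from 0.98 rev/s).
The rod makes angle φ with the slider axis where L sinφ = r sinθ; differentiating, L cosφ·φ̇ = r ω cosθ.
L cosφ = √(L² − r² sin²θ) = 0.33155 m.
|ω_rod| = r ω |cosθ| / √(L² − r² sin²θ) = 0.0848·6.158·0.29571/0.33155 = 0.46571 rad/s.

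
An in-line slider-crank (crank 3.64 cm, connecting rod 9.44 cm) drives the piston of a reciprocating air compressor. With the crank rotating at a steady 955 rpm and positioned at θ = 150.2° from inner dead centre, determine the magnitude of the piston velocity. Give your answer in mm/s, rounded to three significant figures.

ω = 2π·955/60 = 100 rad/s
For an in-line slider-crank, x = r cosθ + √(L² − r² sin²θ), so v = −rω sinθ·[1 + r cosθ/√(L² − r² sin²θ)].
With r = 0.0364 m, L = 0.0944 m, θ = 150.2°: √(L² − r² sin²θ) = 0.092651 m.
v = −0.0364·100·0.49697·[1 + 0.0364·-0.86777/0.092651] = -1.1923 m/s.
|v| = 1.1923 m/s = 1192.3 mm/s.

1190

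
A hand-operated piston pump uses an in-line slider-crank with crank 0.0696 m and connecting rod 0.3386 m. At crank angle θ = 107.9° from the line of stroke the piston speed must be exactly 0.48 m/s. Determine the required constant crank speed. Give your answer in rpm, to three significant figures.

74.0

For an in-line slider-crank, |v_piston| = rω|sinθ|·[1 + r cosθ/√(L² − r² sin²θ)].
With r = 0.0696 m, L = 0.3386 m, θ = 107.9°: the bracketed kinematic factor |dx/dθ| = 0.061964 m.
ω = v/|dx/dθ| = 0.48/0.061964 = 7.7464 rad/s.
N = 60ω/(2π) = 73.973 rpm.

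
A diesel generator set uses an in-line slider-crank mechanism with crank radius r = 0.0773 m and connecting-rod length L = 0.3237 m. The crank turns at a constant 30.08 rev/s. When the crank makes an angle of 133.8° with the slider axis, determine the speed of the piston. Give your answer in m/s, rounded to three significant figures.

ω = 2π·30.1 = 189 rad/s
For an in-line slider-crank, x = r cosθ + √(L² − r² sin²θ), so v = −rω sinθ·[1 + r cosθ/√(L² − r² sin²θ)].
With r = 0.0773 m, L = 0.3237 m, θ = 133.8°: √(L² − r² sin²θ) = 0.31886 m.
v = −0.0773·189·0.72176·[1 + 0.0773·-0.69214/0.31886] = -8.7753 m/s.
|v| = 8.7753 m/s.

8.78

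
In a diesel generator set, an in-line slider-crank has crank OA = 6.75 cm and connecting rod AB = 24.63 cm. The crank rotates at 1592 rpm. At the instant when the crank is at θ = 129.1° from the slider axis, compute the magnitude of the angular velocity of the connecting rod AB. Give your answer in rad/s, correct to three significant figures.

29.5

ω = 166.7 rad/s (converted from 1592 rpm).
The rod makes angle φ with the slider axis where L sinφ = r sinθ; differentiating, L cosφ·φ̇ = r ω cosθ.
L cosφ = √(L² − r² sin²θ) = 0.24067 m.
|ω_rod| = r ω |cosθ| / √(L² − r² sin²θ) = 0.0675·166.7·0.63068/0.24067 = 29.49 rad/s.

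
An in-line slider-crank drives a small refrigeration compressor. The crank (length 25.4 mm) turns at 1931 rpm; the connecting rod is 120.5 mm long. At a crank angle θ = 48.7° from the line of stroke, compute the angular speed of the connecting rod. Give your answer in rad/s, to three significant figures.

ω = 202.2 rad/s (converted from 1931 rpm).
The rod makes angle φ with the slider axis where L sinφ = r sinθ; differentiating, L cosφ·φ̇ = r ω cosθ.
L cosφ = √(L² − r² sin²θ) = 0.11898 m.
|ω_rod| = r ω |cosθ| / √(L² − r² sin²θ) = 0.0254·202.2·0.66000/0.11898 = 28.492 rad/s.

28.5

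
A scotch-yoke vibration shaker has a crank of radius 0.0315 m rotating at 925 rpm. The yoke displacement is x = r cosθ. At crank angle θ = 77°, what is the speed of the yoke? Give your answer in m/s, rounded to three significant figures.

ω = 96.87 rad/s (from 925 rpm).
x = r cosθ ⇒ ẋ = −rω sinθ.
|v| = rω|sinθ| = 0.0315·96.87·|sin 77°| = 2.9731 m/s.

2.97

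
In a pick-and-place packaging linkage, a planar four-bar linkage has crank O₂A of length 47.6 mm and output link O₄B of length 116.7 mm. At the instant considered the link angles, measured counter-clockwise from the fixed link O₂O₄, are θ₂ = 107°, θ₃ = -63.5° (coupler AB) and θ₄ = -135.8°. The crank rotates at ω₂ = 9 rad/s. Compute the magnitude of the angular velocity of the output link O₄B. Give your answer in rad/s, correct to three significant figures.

0.636

ω₂ = 9 rad/s
Differentiating the loop-closure r₂e^{iθ₂}+r₃e^{iθ₃}=r₁+r₄e^{iθ₄} gives r₂ω₂e^{iθ₂}+r₃ω₃e^{iθ₃}=r₄ω₄e^{iθ₄}.
Eliminating the other unknown: ω₄ = r₂ω₂ sin(θ₂−θ₃) / [r₄ sin(θ₄−θ₃)].
Numerator sine = +0.16505; denominator sine = -0.95266.
Result = 0.0476·9·(+0.16505) / (0.1167·(-0.95266)) = -0.63599 rad/s; magnitude 0.63599 rad/s.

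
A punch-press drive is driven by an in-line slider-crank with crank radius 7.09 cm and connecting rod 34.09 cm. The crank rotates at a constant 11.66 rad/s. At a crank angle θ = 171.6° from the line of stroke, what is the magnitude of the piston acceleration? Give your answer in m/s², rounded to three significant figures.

7.61

ω = 11.66 rad/s
x(θ) = r cosθ + √(L² − r² sin²θ); with ω constant, a = ω²·d²x/dθ².
d²x/dθ² = −r cosθ − r²(cos2θ)/√u − r⁴ sin²2θ/(4u^{3/2}),  u = L² − r² sin²θ = 0.116106 m².
Substituting r = 0.0709 m, L = 0.3409 m, θ = 171.6°: d²x/dθ² = +0.056003 m.
a = ω²·d²x/dθ² = (11.66)²·(+0.056003) = +7.6139 m/s²;  |a| = 7.6139 m/s².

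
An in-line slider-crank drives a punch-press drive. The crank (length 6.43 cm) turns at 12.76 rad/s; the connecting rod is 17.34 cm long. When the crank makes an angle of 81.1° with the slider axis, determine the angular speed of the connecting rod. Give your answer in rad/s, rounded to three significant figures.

0.787

ω = 12.76 rad/s
The rod makes angle φ with the slider axis where L sinφ = r sinθ; differentiating, L cosφ·φ̇ = r ω cosθ.
L cosφ = √(L² − r² sin²θ) = 0.16134 m.
|ω_rod| = r ω |cosθ| / √(L² − r² sin²θ) = 0.0643·12.76·0.15471/0.16134 = 0.78673 rad/s.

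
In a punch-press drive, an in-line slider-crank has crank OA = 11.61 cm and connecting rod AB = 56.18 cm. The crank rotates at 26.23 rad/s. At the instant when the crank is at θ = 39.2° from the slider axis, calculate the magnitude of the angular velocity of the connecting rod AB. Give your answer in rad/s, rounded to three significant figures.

4.24

ω = 26.23 rad/s
The rod makes angle φ with the slider axis where L sinφ = r sinθ; differentiating, L cosφ·φ̇ = r ω cosθ.
L cosφ = √(L² − r² sin²θ) = 0.55699 m.
|ω_rod| = r ω |cosθ| / √(L² − r² sin²θ) = 0.1161·26.23·0.77494/0.55699 = 4.237 rad/s.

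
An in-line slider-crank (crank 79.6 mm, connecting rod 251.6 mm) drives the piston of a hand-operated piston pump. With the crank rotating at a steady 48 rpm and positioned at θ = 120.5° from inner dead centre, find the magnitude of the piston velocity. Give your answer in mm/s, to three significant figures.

287

ω = 2π·48/60 = 5.027 rad/s
For an in-line slider-crank, x = r cosθ + √(L² − r² sin²θ), so v = −rω sinθ·[1 + r cosθ/√(L² − r² sin²θ)].
With r = 0.0796 m, L = 0.2516 m, θ = 120.5°: √(L² − r² sin²θ) = 0.24207 m.
v = −0.0796·5.027·0.86163·[1 + 0.0796·-0.50754/0.24207] = -0.28721 m/s.
|v| = 0.28721 m/s = 287.21 mm/s.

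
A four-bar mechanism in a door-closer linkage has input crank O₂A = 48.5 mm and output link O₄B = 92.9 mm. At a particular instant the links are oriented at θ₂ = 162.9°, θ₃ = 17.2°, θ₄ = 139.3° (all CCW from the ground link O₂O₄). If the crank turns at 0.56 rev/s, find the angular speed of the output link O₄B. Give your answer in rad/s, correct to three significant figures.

ω₂ = 3.519 rad/s (from 0.56 rev/s).
Differentiating the loop-closure r₂e^{iθ₂}+r₃e^{iθ₃}=r₁+r₄e^{iθ₄} gives r₂ω₂e^{iθ₂}+r₃ω₃e^{iθ₃}=r₄ω₄e^{iθ₄}.
Eliminating the other unknown: ω₄ = r₂ω₂ sin(θ₂−θ₃) / [r₄ sin(θ₄−θ₃)].
Numerator sine = +0.56353; denominator sine = +0.84712.
Result = 0.0485·3.519·(+0.56353) / (0.0929·(+0.84712)) = +1.222 rad/s; magnitude 1.222 rad/s.

1.22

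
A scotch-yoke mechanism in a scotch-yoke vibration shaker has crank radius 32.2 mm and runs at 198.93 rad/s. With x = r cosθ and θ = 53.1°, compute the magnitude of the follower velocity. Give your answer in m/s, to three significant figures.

ω = 198.9 rad/s
x = r cosθ ⇒ ẋ = −rω sinθ.
|v| = rω|sinθ| = 0.0322·198.9·|sin 53.1°| = 5.1224 m/s.

5.12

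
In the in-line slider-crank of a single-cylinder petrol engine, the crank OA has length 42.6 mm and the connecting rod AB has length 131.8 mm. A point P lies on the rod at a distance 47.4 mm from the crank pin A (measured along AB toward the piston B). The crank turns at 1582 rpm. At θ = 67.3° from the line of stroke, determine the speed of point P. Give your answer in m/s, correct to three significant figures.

7.04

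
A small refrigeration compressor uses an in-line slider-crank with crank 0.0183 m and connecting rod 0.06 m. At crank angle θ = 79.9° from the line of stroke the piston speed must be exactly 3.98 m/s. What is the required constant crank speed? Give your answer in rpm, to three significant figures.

For an in-line slider-crank, |v_piston| = rω|sinθ|·[1 + r cosθ/√(L² − r² sin²θ)].
With r = 0.0183 m, L = 0.06 m, θ = 79.9°: the bracketed kinematic factor |dx/dθ| = 0.019027 m.
ω = v/|dx/dθ| = 3.98/0.019027 = 209.18 rad/s.
N = 60ω/(2π) = 1997.5 rpm.

2000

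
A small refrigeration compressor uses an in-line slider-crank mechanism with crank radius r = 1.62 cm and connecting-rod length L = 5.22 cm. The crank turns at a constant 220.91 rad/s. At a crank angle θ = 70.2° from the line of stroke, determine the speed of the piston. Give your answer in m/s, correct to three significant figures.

ω = 220.9 rad/s
For an in-line slider-crank, x = r cosθ + √(L² − r² sin²θ), so v = −rω sinθ·[1 + r cosθ/√(L² − r² sin²θ)].
With r = 0.0162 m, L = 0.0522 m, θ = 70.2°: √(L² − r² sin²θ) = 0.049925 m.
v = −0.0162·220.9·0.94088·[1 + 0.0162·0.33874/0.049925] = -3.7373 m/s.
|v| = 3.7373 m/s.

3.74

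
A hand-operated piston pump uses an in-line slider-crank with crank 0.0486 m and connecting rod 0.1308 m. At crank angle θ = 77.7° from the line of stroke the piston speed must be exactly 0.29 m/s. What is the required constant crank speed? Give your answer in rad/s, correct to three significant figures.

5.63

For an in-line slider-crank, |v_piston| = rω|sinθ|·[1 + r cosθ/√(L² − r² sin²θ)].
With r = 0.0486 m, L = 0.1308 m, θ = 77.7°: the bracketed kinematic factor |dx/dθ| = 0.051518 m.
ω = v/|dx/dθ| = 0.29/0.051518 = 5.6291 rad/s.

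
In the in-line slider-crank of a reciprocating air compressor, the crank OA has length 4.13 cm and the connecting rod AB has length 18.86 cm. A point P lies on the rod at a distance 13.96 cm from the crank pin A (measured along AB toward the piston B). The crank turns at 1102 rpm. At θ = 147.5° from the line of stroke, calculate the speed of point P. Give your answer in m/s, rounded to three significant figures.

ω = 115.4 rad/s.  Crank-pin speed |V_A| = rω = 4.7661 m/s, perpendicular to OA.
Rod angle: sinφ = −(r/L) sinθ ⇒ φ = -6.757°; ω_rod = −rω cosθ/√(L²−r²sin²θ) = +21.462 rad/s.
V_P = V_A + ω_rod × AP, with AP = 0.1396 m along the rod.
Components: V_Px = −rω sinθ − a·ω_rod·sinφ = -2.2083 m/s;  V_Py = rω cosθ + a·ω_rod·cosφ = -1.0443 m/s.
|V_P| = √(V_Px² + V_Py²) = 2.4428 m/s.

2.44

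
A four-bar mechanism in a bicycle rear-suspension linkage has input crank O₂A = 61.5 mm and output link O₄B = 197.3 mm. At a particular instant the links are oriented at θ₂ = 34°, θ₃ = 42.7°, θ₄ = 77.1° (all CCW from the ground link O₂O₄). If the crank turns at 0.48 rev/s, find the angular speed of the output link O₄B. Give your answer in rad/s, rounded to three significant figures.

0.252

ω₂ = 3.016 rad/s (from 0.48 rev/s).
Differentiating the loop-closure r₂e^{iθ₂}+r₃e^{iθ₃}=r₁+r₄e^{iθ₄} gives r₂ω₂e^{iθ₂}+r₃ω₃e^{iθ₃}=r₄ω₄e^{iθ₄}.
Eliminating the other unknown: ω₄ = r₂ω₂ sin(θ₂−θ₃) / [r₄ sin(θ₄−θ₃)].
Numerator sine = -0.15126; denominator sine = +0.56497.
Result = 0.0615·3.016·(-0.15126) / (0.1973·(+0.56497)) = -0.25169 rad/s; magnitude 0.25169 rad/s.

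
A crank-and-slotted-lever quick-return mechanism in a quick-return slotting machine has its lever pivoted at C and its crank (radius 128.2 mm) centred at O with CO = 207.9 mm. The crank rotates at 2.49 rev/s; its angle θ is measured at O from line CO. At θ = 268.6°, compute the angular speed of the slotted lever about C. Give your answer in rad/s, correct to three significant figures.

4.23

ω = 15.65 rad/s (from 2.49 rev/s).
Crank pin A relative to C: A = (d + r cosθ, r sinθ); lever angle φ = atan2(r sinθ, d + r cosθ).
Differentiating tanφ: φ̇ = rω(d cosθ + r)/(d² + r² + 2dr cosθ).
d² + r² + 2dr cosθ = |CA|² = 0.0583553 m²;  d cosθ + r = +0.12312 m.
|ω_lever| = |0.1282·15.65·+0.12312| / 0.0583553 = 4.2317 rad/s.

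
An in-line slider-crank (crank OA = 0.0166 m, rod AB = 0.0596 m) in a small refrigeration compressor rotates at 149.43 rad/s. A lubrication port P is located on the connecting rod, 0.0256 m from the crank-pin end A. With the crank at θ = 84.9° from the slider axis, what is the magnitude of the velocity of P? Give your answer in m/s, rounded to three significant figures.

ω = 149.4 rad/s.  Crank-pin speed |V_A| = rω = 2.4805 m/s, perpendicular to OA.
Rod angle: sinφ = −(r/L) sinθ ⇒ φ = -16.106°; ω_rod = −rω cosθ/√(L²−r²sin²θ) = -3.8509 rad/s.
V_P = V_A + ω_rod × AP, with AP = 0.0256 m along the rod.
Components: V_Px = −rω sinθ − a·ω_rod·sinφ = -2.4981 m/s;  V_Py = rω cosθ + a·ω_rod·cosφ = +0.12579 m/s.
|V_P| = √(V_Px² + V_Py²) = 2.5012 m/s.

2.50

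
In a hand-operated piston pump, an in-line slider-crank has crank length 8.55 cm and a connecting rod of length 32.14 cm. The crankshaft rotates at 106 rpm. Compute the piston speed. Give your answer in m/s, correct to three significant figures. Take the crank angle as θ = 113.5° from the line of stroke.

ω = 2π·106/60 = 11.1 rad/s
For an in-line slider-crank, x = r cosθ + √(L² − r² sin²θ), so v = −rω sinθ·[1 + r cosθ/√(L² − r² sin²θ)].
With r = 0.0855 m, L = 0.3214 m, θ = 113.5°: √(L² − r² sin²θ) = 0.31169 m.
v = −0.0855·11.1·0.91706·[1 + 0.0855·-0.39875/0.31169] = -0.77516 m/s.
|v| = 0.77516 m/s.

0.775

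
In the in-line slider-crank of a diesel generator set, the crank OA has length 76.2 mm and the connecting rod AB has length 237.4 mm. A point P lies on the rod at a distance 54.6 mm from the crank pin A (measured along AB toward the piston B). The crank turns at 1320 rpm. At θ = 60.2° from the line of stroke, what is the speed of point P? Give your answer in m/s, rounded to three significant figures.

ω = 138.2 rad/s.  Crank-pin speed |V_A| = rω = 10.533 m/s, perpendicular to OA.
Rod angle: sinφ = −(r/L) sinθ ⇒ φ = -16.173°; ω_rod = −rω cosθ/√(L²−r²sin²θ) = -22.959 rad/s.
V_P = V_A + ω_rod × AP, with AP = 0.0546 m along the rod.
Components: V_Px = −rω sinθ − a·ω_rod·sinφ = -9.4894 m/s;  V_Py = rω cosθ + a·ω_rod·cosφ = +4.0308 m/s.
|V_P| = √(V_Px² + V_Py²) = 10.31 m/s.

10.3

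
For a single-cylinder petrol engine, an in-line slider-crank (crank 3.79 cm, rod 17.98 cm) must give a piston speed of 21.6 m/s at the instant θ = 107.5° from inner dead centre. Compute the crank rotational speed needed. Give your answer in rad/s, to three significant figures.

639

For an in-line slider-crank, |v_piston| = rω|sinθ|·[1 + r cosθ/√(L² − r² sin²θ)].
With r = 0.0379 m, L = 0.1798 m, θ = 107.5°: the bracketed kinematic factor |dx/dθ| = 0.033807 m.
ω = v/|dx/dθ| = 21.6/0.033807 = 638.92 rad/s.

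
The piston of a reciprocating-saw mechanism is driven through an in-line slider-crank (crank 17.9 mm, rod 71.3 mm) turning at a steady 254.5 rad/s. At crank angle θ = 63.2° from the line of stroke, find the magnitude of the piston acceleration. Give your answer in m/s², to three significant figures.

349

ω = 254.5 rad/s
x(θ) = r cosθ + √(L² − r² sin²θ); with ω constant, a = ω²·d²x/dθ².
d²x/dθ² = −r cosθ − r²(cos2θ)/√u − r⁴ sin²2θ/(4u^{3/2}),  u = L² − r² sin²θ = 0.00482842 m².
Substituting r = 0.0179 m, L = 0.0713 m, θ = 63.2°: d²x/dθ² = -0.005384 m.
a = ω²·d²x/dθ² = (254.5)²·(-0.005384) = -348.72 m/s²;  |a| = 348.72 m/s².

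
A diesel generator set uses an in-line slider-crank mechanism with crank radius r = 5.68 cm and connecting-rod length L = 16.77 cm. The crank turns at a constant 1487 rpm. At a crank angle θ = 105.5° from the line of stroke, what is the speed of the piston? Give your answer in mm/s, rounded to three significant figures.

ω = 2π·1487/60 = 155.7 rad/s
For an in-line slider-crank, x = r cosθ + √(L² − r² sin²θ), so v = −rω sinθ·[1 + r cosθ/√(L² − r² sin²θ)].
With r = 0.0568 m, L = 0.1677 m, θ = 105.5°: √(L² − r² sin²θ) = 0.15852 m.
v = −0.0568·155.7·0.96363·[1 + 0.0568·-0.26724/0.15852] = -7.707 m/s.
|v| = 7.707 m/s = 7707 mm/s.

7710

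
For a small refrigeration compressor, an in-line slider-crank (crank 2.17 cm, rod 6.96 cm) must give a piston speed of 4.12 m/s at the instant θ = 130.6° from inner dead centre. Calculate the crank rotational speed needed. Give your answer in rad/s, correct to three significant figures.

For an in-line slider-crank, |v_piston| = rω|sinθ|·[1 + r cosθ/√(L² − r² sin²θ)].
With r = 0.0217 m, L = 0.0696 m, θ = 130.6°: the bracketed kinematic factor |dx/dθ| = 0.013035 m.
ω = v/|dx/dθ| = 4.12/0.013035 = 316.06 rad/s.

316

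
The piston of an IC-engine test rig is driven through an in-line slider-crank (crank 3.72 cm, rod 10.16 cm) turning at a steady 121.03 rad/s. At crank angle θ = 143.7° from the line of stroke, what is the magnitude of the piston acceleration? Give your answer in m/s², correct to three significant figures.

ω = 121 rad/s
x(θ) = r cosθ + √(L² − r² sin²θ); with ω constant, a = ω²·d²x/dθ².
d²x/dθ² = −r cosθ − r²(cos2θ)/√u − r⁴ sin²2θ/(4u^{3/2}),  u = L² − r² sin²θ = 0.00983755 m².
Substituting r = 0.0372 m, L = 0.1016 m, θ = 143.7°: d²x/dθ² = +0.025361 m.
a = ω²·d²x/dθ² = (121)²·(+0.025361) = +371.5 m/s²;  |a| = 371.5 m/s².

372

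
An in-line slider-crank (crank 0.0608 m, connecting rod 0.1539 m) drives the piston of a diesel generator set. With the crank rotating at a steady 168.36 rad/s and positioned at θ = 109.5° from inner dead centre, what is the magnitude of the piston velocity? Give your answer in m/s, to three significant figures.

8.28

ω = 168.4 rad/s
For an in-line slider-crank, x = r cosθ + √(L² − r² sin²θ), so v = −rω sinθ·[1 + r cosθ/√(L² − r² sin²θ)].
With r = 0.0608 m, L = 0.1539 m, θ = 109.5°: √(L² − r² sin²θ) = 0.14283 m.
v = −0.0608·168.4·0.94264·[1 + 0.0608·-0.33381/0.14283] = -8.2781 m/s.
|v| = 8.2781 m/s.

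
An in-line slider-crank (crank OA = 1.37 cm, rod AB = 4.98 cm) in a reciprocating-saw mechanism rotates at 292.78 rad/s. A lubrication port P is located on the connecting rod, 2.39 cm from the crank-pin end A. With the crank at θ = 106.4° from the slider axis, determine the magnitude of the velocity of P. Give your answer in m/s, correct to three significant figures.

ω = 292.8 rad/s.  Crank-pin speed |V_A| = rω = 4.0111 m/s, perpendicular to OA.
Rod angle: sinφ = −(r/L) sinθ ⇒ φ = -15.302°; ω_rod = −rω cosθ/√(L²−r²sin²θ) = +23.577 rad/s.
V_P = V_A + ω_rod × AP, with AP = 0.0239 m along the rod.
Components: V_Px = −rω sinθ − a·ω_rod·sinφ = -3.6992 m/s;  V_Py = rω cosθ + a·ω_rod·cosφ = -0.58899 m/s.
|V_P| = √(V_Px² + V_Py²) = 3.7458 m/s.

3.75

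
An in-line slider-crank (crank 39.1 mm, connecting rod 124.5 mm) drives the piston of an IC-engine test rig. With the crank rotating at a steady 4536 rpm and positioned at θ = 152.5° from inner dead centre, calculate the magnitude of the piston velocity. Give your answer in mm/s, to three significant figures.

6160

ω = 2π·4536/60 = 475 rad/s
For an in-line slider-crank, x = r cosθ + √(L² − r² sin²θ), so v = −rω sinθ·[1 + r cosθ/√(L² − r² sin²θ)].
With r = 0.0391 m, L = 0.1245 m, θ = 152.5°: √(L² − r² sin²θ) = 0.12318 m.
v = −0.0391·475·0.46175·[1 + 0.0391·-0.88701/0.12318] = -6.1614 m/s.
|v| = 6.1614 m/s = 6161.4 mm/s.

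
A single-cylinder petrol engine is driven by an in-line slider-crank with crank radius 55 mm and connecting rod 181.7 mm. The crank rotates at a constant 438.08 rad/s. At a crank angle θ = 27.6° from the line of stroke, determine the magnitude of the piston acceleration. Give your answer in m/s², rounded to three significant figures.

ω = 438.1 rad/s
x(θ) = r cosθ + √(L² − r² sin²θ); with ω constant, a = ω²·d²x/dθ².
d²x/dθ² = −r cosθ − r²(cos2θ)/√u − r⁴ sin²2θ/(4u^{3/2}),  u = L² − r² sin²θ = 0.0323656 m².
Substituting r = 0.055 m, L = 0.1817 m, θ = 27.6°: d²x/dθ² = -0.058602 m.
a = ω²·d²x/dθ² = (438.1)²·(-0.058602) = -11247 m/s²;  |a| = 11247 m/s².

11200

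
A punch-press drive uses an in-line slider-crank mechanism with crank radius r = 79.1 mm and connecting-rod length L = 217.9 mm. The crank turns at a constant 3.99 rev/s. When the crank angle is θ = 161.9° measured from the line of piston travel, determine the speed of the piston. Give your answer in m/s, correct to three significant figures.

ω = 2π·3.99 = 25.07 rad/s
For an in-line slider-crank, x = r cosθ + √(L² − r² sin²θ), so v = −rω sinθ·[1 + r cosθ/√(L² − r² sin²θ)].
With r = 0.0791 m, L = 0.2179 m, θ = 161.9°: √(L² − r² sin²θ) = 0.21651 m.
v = −0.0791·25.07·0.31068·[1 + 0.0791·-0.95052/0.21651] = -0.40214 m/s.
|v| = 0.40214 m/s.

0.402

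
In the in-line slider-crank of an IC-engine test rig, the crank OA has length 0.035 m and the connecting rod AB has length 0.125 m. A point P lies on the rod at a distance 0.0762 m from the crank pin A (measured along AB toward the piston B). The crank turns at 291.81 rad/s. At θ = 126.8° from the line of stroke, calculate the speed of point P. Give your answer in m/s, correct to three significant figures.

ω = 291.8 rad/s.  Crank-pin speed |V_A| = rω = 10.213 m/s, perpendicular to OA.
Rod angle: sinφ = −(r/L) sinθ ⇒ φ = -12.956°; ω_rod = −rω cosθ/√(L²−r²sin²θ) = +50.223 rad/s.
V_P = V_A + ω_rod × AP, with AP = 0.0762 m along the rod.
Components: V_Px = −rω sinθ − a·ω_rod·sinφ = -7.3201 m/s;  V_Py = rω cosθ + a·ω_rod·cosφ = -2.3885 m/s.
|V_P| = √(V_Px² + V_Py²) = 7.6999 m/s.

7.70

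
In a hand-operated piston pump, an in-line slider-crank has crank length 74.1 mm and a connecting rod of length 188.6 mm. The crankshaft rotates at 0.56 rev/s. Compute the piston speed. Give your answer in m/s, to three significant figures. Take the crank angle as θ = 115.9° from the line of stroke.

0.192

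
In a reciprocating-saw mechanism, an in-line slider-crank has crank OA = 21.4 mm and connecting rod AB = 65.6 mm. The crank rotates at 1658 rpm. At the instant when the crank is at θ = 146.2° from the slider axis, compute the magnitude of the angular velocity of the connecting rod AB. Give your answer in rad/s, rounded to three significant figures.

47.9

ω = 173.6 rad/s (converted from 1658 rpm).
The rod makes angle φ with the slider axis where L sinφ = r sinθ; differentiating, L cosφ·φ̇ = r ω cosθ.
L cosφ = √(L² − r² sin²θ) = 0.064511 m.
|ω_rod| = r ω |cosθ| / √(L² − r² sin²θ) = 0.0214·173.6·0.83098/0.064511 = 47.862 rad/s.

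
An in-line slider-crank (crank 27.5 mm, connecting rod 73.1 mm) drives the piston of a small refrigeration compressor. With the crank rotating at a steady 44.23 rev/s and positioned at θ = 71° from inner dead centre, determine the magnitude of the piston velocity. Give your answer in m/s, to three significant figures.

8.17

ω = 2π·44.2 = 277.9 rad/s
For an in-line slider-crank, x = r cosθ + √(L² − r² sin²θ), so v = −rω sinθ·[1 + r cosθ/√(L² − r² sin²θ)].
With r = 0.0275 m, L = 0.0731 m, θ = 71°: √(L² − r² sin²θ) = 0.068319 m.
v = −0.0275·277.9·0.94552·[1 + 0.0275·0.32557/0.068319] = -8.173 m/s.
|v| = 8.173 m/s.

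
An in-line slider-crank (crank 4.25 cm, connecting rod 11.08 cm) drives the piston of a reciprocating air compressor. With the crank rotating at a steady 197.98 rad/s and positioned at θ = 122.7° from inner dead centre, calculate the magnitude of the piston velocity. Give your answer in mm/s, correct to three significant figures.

ω = 198 rad/s
For an in-line slider-crank, x = r cosθ + √(L² − r² sin²θ), so v = −rω sinθ·[1 + r cosθ/√(L² − r² sin²θ)].
With r = 0.0425 m, L = 0.1108 m, θ = 122.7°: √(L² − r² sin²θ) = 0.10487 m.
v = −0.0425·198·0.84151·[1 + 0.0425·-0.54024/0.10487] = -5.5304 m/s.
|v| = 5.5304 m/s = 5530.4 mm/s.

5530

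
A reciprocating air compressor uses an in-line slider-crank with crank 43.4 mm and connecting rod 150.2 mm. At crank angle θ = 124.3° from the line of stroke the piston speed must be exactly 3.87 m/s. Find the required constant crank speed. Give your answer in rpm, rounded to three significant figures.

1240

For an in-line slider-crank, |v_piston| = rω|sinθ|·[1 + r cosθ/√(L² − r² sin²θ)].
With r = 0.0434 m, L = 0.1502 m, θ = 124.3°: the bracketed kinematic factor |dx/dθ| = 0.029841 m.
ω = v/|dx/dθ| = 3.87/0.029841 = 129.69 rad/s.
N = 60ω/(2π) = 1238.4 rpm.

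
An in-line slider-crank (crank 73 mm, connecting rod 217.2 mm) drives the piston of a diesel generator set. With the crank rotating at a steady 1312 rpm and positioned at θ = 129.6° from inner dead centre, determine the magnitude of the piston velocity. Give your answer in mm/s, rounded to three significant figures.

6010

ω = 2π·1312/60 = 137.4 rad/s
For an in-line slider-crank, x = r cosθ + √(L² − r² sin²θ), so v = −rω sinθ·[1 + r cosθ/√(L² − r² sin²θ)].
With r = 0.073 m, L = 0.2172 m, θ = 129.6°: √(L² − r² sin²θ) = 0.20979 m.
v = −0.073·137.4·0.77051·[1 + 0.073·-0.63742/0.20979] = -6.0139 m/s.
|v| = 6.0139 m/s = 6013.9 mm/s.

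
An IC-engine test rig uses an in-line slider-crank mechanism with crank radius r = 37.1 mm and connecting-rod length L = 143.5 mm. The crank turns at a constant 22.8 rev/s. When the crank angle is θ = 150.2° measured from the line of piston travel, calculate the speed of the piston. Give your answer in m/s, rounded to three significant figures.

2.04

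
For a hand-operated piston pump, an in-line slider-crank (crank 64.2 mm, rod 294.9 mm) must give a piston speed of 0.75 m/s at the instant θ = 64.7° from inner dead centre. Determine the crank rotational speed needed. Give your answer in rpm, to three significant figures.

For an in-line slider-crank, |v_piston| = rω|sinθ|·[1 + r cosθ/√(L² − r² sin²θ)].
With r = 0.0642 m, L = 0.2949 m, θ = 64.7°: the bracketed kinematic factor |dx/dθ| = 0.06355 m.
ω = v/|dx/dθ| = 0.75/0.06355 = 11.802 rad/s.
N = 60ω/(2π) = 112.7 rpm.

113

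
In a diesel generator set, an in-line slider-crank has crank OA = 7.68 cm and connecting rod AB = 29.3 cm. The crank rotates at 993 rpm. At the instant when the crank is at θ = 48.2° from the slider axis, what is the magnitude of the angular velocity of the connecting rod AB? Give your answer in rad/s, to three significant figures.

18.5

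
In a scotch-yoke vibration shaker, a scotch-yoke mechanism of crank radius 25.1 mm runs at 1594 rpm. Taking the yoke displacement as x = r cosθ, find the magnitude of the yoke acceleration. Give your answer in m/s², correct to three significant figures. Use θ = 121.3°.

ω = 166.9 rad/s (from 1594 rpm).
x = r cosθ ⇒ ẍ = −rω² cosθ (ω constant).
|a| = rω²|cosθ| = 0.0251·(166.9)²·|cos 121.3°| = 363.34 m/s².

363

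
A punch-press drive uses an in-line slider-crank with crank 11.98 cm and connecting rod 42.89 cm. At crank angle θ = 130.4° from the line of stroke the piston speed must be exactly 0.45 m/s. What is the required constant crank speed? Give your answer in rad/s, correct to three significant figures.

For an in-line slider-crank, |v_piston| = rω|sinθ|·[1 + r cosθ/√(L² − r² sin²θ)].
With r = 0.1198 m, L = 0.4289 m, θ = 130.4°: the bracketed kinematic factor |dx/dθ| = 0.074329 m.
ω = v/|dx/dθ| = 0.45/0.074329 = 6.0541 rad/s.

6.05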